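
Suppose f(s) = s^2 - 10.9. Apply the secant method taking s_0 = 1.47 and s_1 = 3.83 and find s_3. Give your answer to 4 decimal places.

f(1.47) = -8.739100, f(3.83) = 3.768900
s_2 = 3.830000 − 3.768900·(3.830000 − 1.470000) / (3.768900 − (-8.739100)) = 3.830000 − (8.894604)/(12.508000) = 3.118887
f(3.118887) = -1.172545
s_3 = 3.118887 − (-1.172545)·(3.118887 − 3.830000) / (-1.172545 − 3.768900) = 3.118887 − (0.833812)/(-4.941445) = 3.287625

3.2876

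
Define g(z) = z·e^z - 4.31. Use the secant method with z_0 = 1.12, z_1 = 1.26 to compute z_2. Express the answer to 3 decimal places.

1.242

g(1.12) = -0.87736, g(1.26) = 0.13203
z_2 = 1.26000 − 0.13203·(1.26000 − 1.12000) / (0.13203 − (-0.87736)) = 1.26000 − (0.01848)/(1.00939) = 1.24169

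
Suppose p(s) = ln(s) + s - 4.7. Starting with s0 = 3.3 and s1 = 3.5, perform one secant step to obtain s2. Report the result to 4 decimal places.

p(3.3) = -0.206078, p(3.5) = 0.052763
s2 = 3.500000 − 0.052763·(3.500000 − 3.300000) / (0.052763 − (-0.206078)) = 3.500000 − (0.010553)/(0.258841) = 3.459231

3.4592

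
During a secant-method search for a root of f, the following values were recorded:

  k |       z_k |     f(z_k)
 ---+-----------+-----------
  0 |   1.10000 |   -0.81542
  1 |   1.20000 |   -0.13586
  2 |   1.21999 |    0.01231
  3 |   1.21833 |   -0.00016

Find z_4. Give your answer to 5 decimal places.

z_4 = 1.21833 − (-0.00016)·(1.21833 − 1.21999) / (-0.00016 − 0.01231)
   = 1.21833 − (0.0000003)/(-0.0124700) = 1.2183513

1.21835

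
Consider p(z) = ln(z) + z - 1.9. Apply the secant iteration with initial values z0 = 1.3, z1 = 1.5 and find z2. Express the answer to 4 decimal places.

1.4968

p(1.3) = -0.337636, p(1.5) = 0.005465
z2 = 1.500000 − 0.005465·(1.500000 − 1.300000) / (0.005465 − (-0.337636)) = 1.500000 − (0.001093)/(0.343101) = 1.496814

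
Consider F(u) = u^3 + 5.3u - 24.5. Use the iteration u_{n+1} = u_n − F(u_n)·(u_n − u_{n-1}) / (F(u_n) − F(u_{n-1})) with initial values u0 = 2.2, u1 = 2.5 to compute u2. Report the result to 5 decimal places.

2.30014

F(2.2) = -2.1920000, F(2.5) = 4.3750000
u2 = 2.5000000 − 4.3750000·(2.5000000 − 2.2000000) / (4.3750000 − (-2.1920000)) = 2.5000000 − (1.3125000)/(6.5670000) = 2.3001370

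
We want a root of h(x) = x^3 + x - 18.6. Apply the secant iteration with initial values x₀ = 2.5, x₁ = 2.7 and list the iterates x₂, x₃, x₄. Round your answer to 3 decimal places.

2.522, 2.524, 2.524

h(2.5) = -0.47500, h(2.7) = 3.78300
x₂ = 2.70000 − 3.78300·(2.70000 − 2.50000) / (3.78300 − (-0.47500)) = 2.70000 − (0.75660)/(4.25800) = 2.52231
h(2.52231) = -0.03061
x₃ = 2.52231 − (-0.03061)·(2.52231 − 2.70000) / (-0.03061 − 3.78300) = 2.52231 − (0.00544)/(-3.81361) = 2.52374
h(2.52374) = -0.00195
x₄ = 2.52374 − (-0.00195)·(2.52374 − 2.52231) / (-0.00195 − (-0.03061)) = 2.52374 − (0.00000)/(0.02867) = 2.52383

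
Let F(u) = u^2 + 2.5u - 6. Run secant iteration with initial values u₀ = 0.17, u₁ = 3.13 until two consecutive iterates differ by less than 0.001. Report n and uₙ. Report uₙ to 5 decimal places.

F(0.17) = -5.5461000, F(3.13) = 11.6219000
u₂ = 3.1300000 − 11.6219000·(2.9600000)/(17.1680000) = 1.1262241;  |Δ| = 2.0037759
F(1.1262241) = -1.9160588
u₃ = 1.1262241 − (-1.9160588)·(-2.0037759)/(-13.5379588) = 1.4098232;  |Δ| = 0.2835991
F(1.4098232) = -0.4878405
u₄ = 1.4098232 − (-0.4878405)·(0.2835991)/(1.4282183) = 1.5066929;  |Δ| = 0.0968697
F(1.5066929) = 0.0368559
u₅ = 1.5066929 − 0.0368559·(0.0968697)/(0.5246964) = 1.4998886;  |Δ| = 0.0068044
F(1.4998886) = -0.0006128
u₆ = 1.4998886 − (-0.0006128)·(-0.0068044)/(-0.0374687) = 1.4999999;  |Δ| = 0.0001113
|u₆ − u₅| = 0.0001113 < 0.001

n = 6, uₙ = 1.50000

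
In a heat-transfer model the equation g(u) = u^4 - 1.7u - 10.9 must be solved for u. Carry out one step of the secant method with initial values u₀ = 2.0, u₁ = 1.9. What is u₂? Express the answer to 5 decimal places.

1.93924

g(2.0) = 1.7000000, g(1.9) = -1.0979000
u₂ = 1.9000000 − (-1.0979000)·(1.9000000 − 2.0000000) / (-1.0979000 − 1.7000000) = 1.9000000 − (0.1097900)/(-2.7979000) = 1.9392401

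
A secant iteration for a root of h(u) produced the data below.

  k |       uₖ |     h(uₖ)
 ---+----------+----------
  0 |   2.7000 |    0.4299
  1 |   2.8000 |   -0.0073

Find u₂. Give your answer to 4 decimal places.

u₂ = 2.8000 − (-0.0073)·(2.8000 − 2.7000) / (-0.0073 − 0.4299)
   = 2.8000 − (-0.000730)/(-0.437200) = 2.798330

2.7983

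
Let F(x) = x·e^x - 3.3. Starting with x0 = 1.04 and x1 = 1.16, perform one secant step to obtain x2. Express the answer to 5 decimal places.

1.09662

F(1.04) = -0.3576143, F(1.16) = 0.4003226
x2 = 1.1600000 − 0.4003226·(1.1600000 − 1.0400000) / (0.4003226 − (-0.3576143)) = 1.1600000 − (0.0480387)/(0.7579369) = 1.0966191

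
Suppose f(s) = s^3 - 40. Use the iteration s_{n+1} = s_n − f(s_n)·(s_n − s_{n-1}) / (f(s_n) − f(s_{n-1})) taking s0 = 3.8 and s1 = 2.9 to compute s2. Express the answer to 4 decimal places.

3.3609

f(3.8) = 14.872000, f(2.9) = -15.611000
s2 = 2.900000 − (-15.611000)·(2.900000 − 3.800000) / (-15.611000 − 14.872000) = 2.900000 − (14.049900)/(-30.483000) = 3.360909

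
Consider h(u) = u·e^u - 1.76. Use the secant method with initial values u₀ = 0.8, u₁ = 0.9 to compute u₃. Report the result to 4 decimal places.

0.7949

h(0.8) = 0.020433, h(0.9) = 0.453643
u₂ = 0.900000 − 0.453643·(0.900000 − 0.800000) / (0.453643 − 0.020433) = 0.900000 − (0.045364)/(0.433210) = 0.795283
h(0.795283) = 0.001607
u₃ = 0.795283 − 0.001607·(0.795283 − 0.900000) / (0.001607 − 0.453643) = 0.795283 − (-0.000168)/(-0.452035) = 0.794911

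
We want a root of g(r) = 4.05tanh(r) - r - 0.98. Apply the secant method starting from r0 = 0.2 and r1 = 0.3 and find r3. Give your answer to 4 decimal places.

0.3376

g(0.2) = -0.380630, g(0.3) = -0.100184
r2 = 0.300000 − (-0.100184)·(0.300000 − 0.200000) / (-0.100184 − (-0.380630)) = 0.300000 − (-0.010018)/(0.280446) = 0.335723
g(0.335723) = -0.004925
r3 = 0.335723 − (-0.004925)·(0.335723 − 0.300000) / (-0.004925 − (-0.100184)) = 0.335723 − (-0.000176)/(0.095259) = 0.337570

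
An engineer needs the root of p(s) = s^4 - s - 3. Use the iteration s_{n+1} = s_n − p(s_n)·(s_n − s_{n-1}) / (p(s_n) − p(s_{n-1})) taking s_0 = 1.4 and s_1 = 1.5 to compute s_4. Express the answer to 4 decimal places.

1.4526

p(1.4) = -0.558400, p(1.5) = 0.562500
s_2 = 1.500000 − 0.562500·(1.500000 − 1.400000) / (0.562500 − (-0.558400)) = 1.500000 − (0.056250)/(1.120900) = 1.449817
p(1.449817) = -0.031541
s_3 = 1.449817 − (-0.031541)·(1.449817 − 1.500000) / (-0.031541 − 0.562500) = 1.449817 − (0.001583)/(-0.594041) = 1.452482
p(1.452482) = -0.001636
s_4 = 1.452482 − (-0.001636)·(1.452482 − 1.449817) / (-0.001636 − (-0.031541)) = 1.452482 − (-0.000004)/(0.029905) = 1.452627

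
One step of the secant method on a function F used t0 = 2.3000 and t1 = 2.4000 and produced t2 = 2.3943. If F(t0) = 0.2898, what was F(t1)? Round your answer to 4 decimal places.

-0.0175

The secant line through (2.3000, 0.2898) and (2.4000, F(t1)) crosses zero at t2 = 2.3943.
So (2.3000, 0.2898), (2.4000, F(t1)), (2.3943, 0) are collinear:
F(t1) = 0.2898 · (2.4000 − 2.3943) / (2.3000 − 2.3943) = 0.2898 · (0.005700)/(-0.094300) = -0.017517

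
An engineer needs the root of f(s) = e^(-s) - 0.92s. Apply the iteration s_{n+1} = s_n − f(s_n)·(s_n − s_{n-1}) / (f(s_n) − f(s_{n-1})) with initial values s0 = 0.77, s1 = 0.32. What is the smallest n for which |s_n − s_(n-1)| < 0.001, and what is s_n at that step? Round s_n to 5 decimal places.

f(0.77) = -0.2453869, f(0.32) = 0.4317490
s2 = 0.3200000 − 0.4317490·(-0.4500000)/(0.6771360) = 0.6069247;  |Δ| = 0.2869247
f(0.6069247) = -0.0133464
s3 = 0.6069247 − (-0.0133464)·(0.2869247)/(-0.4450954) = 0.5983212;  |Δ| = 0.0086036
f(0.5983212) = -0.0007217
s4 = 0.5983212 − (-0.0007217)·(-0.0086036)/(0.0126247) = 0.5978293;  |Δ| = 0.0004918
|s4 − s3| = 0.0004918 < 0.001

n = 4, s_n = 0.59783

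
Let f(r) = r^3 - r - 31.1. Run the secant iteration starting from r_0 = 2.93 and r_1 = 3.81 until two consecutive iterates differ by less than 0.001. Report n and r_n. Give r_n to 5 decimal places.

n = 5, r_n = 3.25071

f(2.93) = -8.8762430, f(3.81) = 20.3963410
r_2 = 3.8100000 − 20.3963410·(0.8800000)/(29.2725840) = 3.1968399;  |Δ| = 0.6131601
f(3.1968399) = -1.6258219
r_3 = 3.1968399 − (-1.6258219)·(-0.6131601)/(-22.0221629) = 3.2421075;  |Δ| = 0.0452675
f(3.2421075) = -0.2634707
r_4 = 3.2421075 − (-0.2634707)·(0.0452675)/(1.3623512) = 3.2508619;  |Δ| = 0.0087545
f(3.2508619) = 0.0045826
r_5 = 3.2508619 − 0.0045826·(0.0087545)/(0.2680533) = 3.2507123;  |Δ| = 0.0001497
|r_5 − r_4| = 0.0001497 < 0.001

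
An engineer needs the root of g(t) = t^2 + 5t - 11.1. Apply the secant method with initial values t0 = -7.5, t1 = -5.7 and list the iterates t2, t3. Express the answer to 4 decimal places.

-6.5671, -6.6784

g(-7.5) = 7.650000, g(-5.7) = -7.110000
t2 = -5.700000 − (-7.110000)·(-5.700000 − (-7.500000)) / (-7.110000 − 7.650000) = -5.700000 − (-12.798000)/(-14.760000) = -6.567073
g(-6.567073) = -0.808916
t3 = -6.567073 − (-0.808916)·(-6.567073 − (-5.700000)) / (-0.808916 − (-7.110000)) = -6.567073 − (0.701389)/(6.301084) = -6.678386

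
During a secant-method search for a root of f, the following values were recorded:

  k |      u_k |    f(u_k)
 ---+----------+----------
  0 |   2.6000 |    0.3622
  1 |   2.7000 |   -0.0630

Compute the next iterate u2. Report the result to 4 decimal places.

2.6852

u2 = 2.7000 − (-0.0630)·(2.7000 − 2.6000) / (-0.0630 − 0.3622)
   = 2.7000 − (-0.006300)/(-0.425200) = 2.685183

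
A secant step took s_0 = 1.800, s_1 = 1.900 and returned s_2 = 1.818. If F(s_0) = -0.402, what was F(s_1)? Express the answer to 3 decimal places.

1.831

The secant line through (1.800, -0.402) and (1.900, F(s_1)) crosses zero at s_2 = 1.818.
So (1.800, -0.402), (1.900, F(s_1)), (1.818, 0) are collinear:
F(s_1) = -0.402 · (1.900 − 1.818) / (1.800 − 1.818) = -0.402 · (0.08200)/(-0.01800) = 1.83133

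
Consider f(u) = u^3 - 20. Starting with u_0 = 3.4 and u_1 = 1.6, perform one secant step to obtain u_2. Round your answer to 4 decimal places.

2.4131

f(3.4) = 19.304000, f(1.6) = -15.904000
u_2 = 1.600000 − (-15.904000)·(1.600000 − 3.400000) / (-15.904000 − 19.304000) = 1.600000 − (28.627200)/(-35.208000) = 2.413088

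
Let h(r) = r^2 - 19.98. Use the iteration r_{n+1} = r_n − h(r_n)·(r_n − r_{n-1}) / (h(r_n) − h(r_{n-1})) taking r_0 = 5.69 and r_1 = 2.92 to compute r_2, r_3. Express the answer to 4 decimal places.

4.2503, 4.5174

h(5.69) = 12.396100, h(2.92) = -11.453600
r_2 = 2.920000 − (-11.453600)·(2.920000 − 5.690000) / (-11.453600 − 12.396100) = 2.920000 − (31.726472)/(-23.849700) = 4.250267
h(4.250267) = -1.915229
r_3 = 4.250267 − (-1.915229)·(4.250267 − 2.920000) / (-1.915229 − (-11.453600)) = 4.250267 − (-2.547767)/(9.538371) = 4.517374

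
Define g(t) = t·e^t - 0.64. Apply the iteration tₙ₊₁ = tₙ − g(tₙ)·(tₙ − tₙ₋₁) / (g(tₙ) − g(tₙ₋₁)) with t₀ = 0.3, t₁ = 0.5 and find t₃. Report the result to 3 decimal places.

0.420

g(0.3) = -0.23504, g(0.5) = 0.18436
t₂ = 0.50000 − 0.18436·(0.50000 − 0.30000) / (0.18436 − (-0.23504)) = 0.50000 − (0.03687)/(0.41940) = 0.41208
g(0.41208) = -0.01777
t₃ = 0.41208 − (-0.01777)·(0.41208 − 0.50000) / (-0.01777 − 0.18436) = 0.41208 − (0.00156)/(-0.20213) = 0.41981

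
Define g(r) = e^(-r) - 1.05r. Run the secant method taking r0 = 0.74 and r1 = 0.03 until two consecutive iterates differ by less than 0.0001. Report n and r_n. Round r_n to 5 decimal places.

n = 5, r_n = 0.54966

g(0.74) = -0.2998861, g(0.03) = 0.9389455
r2 = 0.0300000 − 0.9389455·(-0.7100000)/(1.2388316) = 0.5681291;  |Δ| = 0.5381291
g(0.5681291) = -0.0299511
r3 = 0.5681291 − (-0.0299511)·(0.5381291)/(-0.9688966) = 0.5514941;  |Δ| = 0.0166349
g(0.5514941) = -0.0029804
r4 = 0.5514941 − (-0.0029804)·(-0.0166349)/(0.0269706) = 0.5496559;  |Δ| = 0.0018383
g(0.5496559) = 0.0000097
r5 = 0.5496559 − 0.0000097·(-0.0018383)/(0.0029902) = 0.5496618;  |Δ| = 0.0000060
|r5 − r4| = 0.0000060 < 0.0001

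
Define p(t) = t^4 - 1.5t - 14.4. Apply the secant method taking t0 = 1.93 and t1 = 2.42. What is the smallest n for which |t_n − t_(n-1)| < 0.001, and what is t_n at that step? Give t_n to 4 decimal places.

p(1.93) = -3.420120, p(2.42) = 16.267421
t2 = 2.420000 − 16.267421·(0.490000)/(19.687541) = 2.015123;  |Δ| = 0.404877
p(2.015123) = -0.933238
t3 = 2.015123 − (-0.933238)·(-0.404877)/(-17.200659) = 2.037090;  |Δ| = 0.021967
p(2.037090) = -0.235335
t4 = 2.037090 − (-0.235335)·(0.021967)/(0.697902) = 2.044497;  |Δ| = 0.007407
p(2.044497) = 0.005392
t5 = 2.044497 − 0.005392·(0.007407)/(0.240727) = 2.044331;  |Δ| = 0.000166
|t5 − t4| = 0.000166 < 0.001

n = 5, t_n = 2.0443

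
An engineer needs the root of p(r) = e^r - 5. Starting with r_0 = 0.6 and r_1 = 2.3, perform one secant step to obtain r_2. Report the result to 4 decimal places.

1.2627

p(0.6) = -3.177881, p(2.3) = 4.974182
r_2 = 2.300000 − 4.974182·(2.300000 − 0.600000) / (4.974182 − (-3.177881)) = 2.300000 − (8.456110)/(8.152064) = 1.262703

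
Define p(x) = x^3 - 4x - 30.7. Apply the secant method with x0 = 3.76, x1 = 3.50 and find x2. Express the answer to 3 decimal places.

p(3.76) = 7.41738, p(3.50) = -1.82500
x2 = 3.50000 − (-1.82500)·(3.50000 − 3.76000) / (-1.82500 − 7.41738) = 3.50000 − (0.47450)/(-9.24238) = 3.55134

3.551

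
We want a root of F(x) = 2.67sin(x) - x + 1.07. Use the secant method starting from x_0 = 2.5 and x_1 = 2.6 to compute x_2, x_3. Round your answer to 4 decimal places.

F(2.5) = 0.167921, F(2.6) = -0.153611
x_2 = 2.600000 − (-0.153611)·(2.600000 − 2.500000) / (-0.153611 − 0.167921) = 2.600000 − (-0.015361)/(-0.321532) = 2.552225
F(2.552225) = 0.001855
x_3 = 2.552225 − 0.001855·(2.552225 − 2.600000) / (0.001855 − (-0.153611)) = 2.552225 − (-0.000089)/(0.155466) = 2.552795

2.5522, 2.5528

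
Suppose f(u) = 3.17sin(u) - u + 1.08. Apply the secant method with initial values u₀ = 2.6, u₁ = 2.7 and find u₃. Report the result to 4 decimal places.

f(2.6) = 0.114139, f(2.7) = -0.265206
u₂ = 2.700000 − (-0.265206)·(2.700000 − 2.600000) / (-0.265206 − 0.114139) = 2.700000 − (-0.026521)/(-0.379345) = 2.630089
f(2.630089) = 0.001593
u₃ = 2.630089 − 0.001593·(2.630089 − 2.700000) / (0.001593 − (-0.265206)) = 2.630089 − (-0.000111)/(0.266799) = 2.630506

2.6305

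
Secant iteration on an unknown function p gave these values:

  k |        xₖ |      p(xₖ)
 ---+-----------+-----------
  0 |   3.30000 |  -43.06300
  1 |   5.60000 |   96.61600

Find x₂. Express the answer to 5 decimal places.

4.00909

x₂ = 5.60000 − 96.61600·(5.60000 − 3.30000) / (96.61600 − (-43.06300))
   = 5.60000 − (222.2168000)/(139.6790000) = 4.0090894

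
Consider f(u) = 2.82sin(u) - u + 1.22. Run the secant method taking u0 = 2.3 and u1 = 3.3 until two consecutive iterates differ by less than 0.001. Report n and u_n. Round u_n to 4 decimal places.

f(2.3) = 1.022889, f(3.3) = -2.524843
u2 = 3.300000 − (-2.524843)·(1.000000)/(-3.547732) = 2.588322;  |Δ| = 0.711678
f(2.588322) = 0.113511
u3 = 2.588322 − 0.113511·(-0.711678)/(2.638354) = 2.618941;  |Δ| = 0.030619
f(2.618941) = 0.008746
u4 = 2.618941 − 0.008746·(0.030619)/(-0.104766) = 2.621497;  |Δ| = 0.002556
f(2.621497) = -0.000061
u5 = 2.621497 − (-0.000061)·(0.002556)/(-0.008806) = 2.621479;  |Δ| = 0.000018
|u5 − u4| = 0.000018 < 0.001

n = 5, u_n = 2.6215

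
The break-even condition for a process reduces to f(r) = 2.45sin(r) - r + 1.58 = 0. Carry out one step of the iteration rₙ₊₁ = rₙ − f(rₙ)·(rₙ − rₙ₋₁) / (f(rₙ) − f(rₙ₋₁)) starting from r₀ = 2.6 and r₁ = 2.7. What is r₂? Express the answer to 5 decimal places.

f(2.6) = 0.2429784, f(2.7) = -0.0729193
r₂ = 2.7000000 − (-0.0729193)·(2.7000000 − 2.6000000) / (-0.0729193 − 0.2429784) = 2.7000000 − (-0.0072919)/(-0.3158977) = 2.6769168

2.67692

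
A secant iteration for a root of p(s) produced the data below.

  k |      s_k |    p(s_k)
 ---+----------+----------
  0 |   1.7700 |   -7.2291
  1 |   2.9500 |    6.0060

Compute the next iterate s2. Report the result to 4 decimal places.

s2 = 2.9500 − 6.0060·(2.9500 − 1.7700) / (6.0060 − (-7.2291))
   = 2.9500 − (7.087080)/(13.235100) = 2.414524

2.4145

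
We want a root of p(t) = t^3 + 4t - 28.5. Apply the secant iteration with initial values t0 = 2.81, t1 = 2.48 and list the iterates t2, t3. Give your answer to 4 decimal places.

p(2.81) = 4.928041, p(2.48) = -3.327008
t2 = 2.480000 − (-3.327008)·(2.480000 − 2.810000) / (-3.327008 − 4.928041) = 2.480000 − (1.097913)/(-8.255049) = 2.612999
p(2.612999) = -0.207066
t3 = 2.612999 − (-0.207066)·(2.612999 − 2.480000) / (-0.207066 − (-3.327008)) = 2.612999 − (-0.027540)/(3.119942) = 2.621826

2.6130, 2.6218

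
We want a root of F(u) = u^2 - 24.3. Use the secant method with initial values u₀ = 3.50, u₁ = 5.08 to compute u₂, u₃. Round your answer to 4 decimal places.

4.9044, 4.9291

F(3.50) = -12.050000, F(5.08) = 1.506400
u₂ = 5.080000 − 1.506400·(5.080000 − 3.500000) / (1.506400 − (-12.050000)) = 5.080000 − (2.380112)/(13.556400) = 4.904429
F(4.904429) = -0.246577
u₃ = 4.904429 − (-0.246577)·(4.904429 − 5.080000) / (-0.246577 − 1.506400) = 4.904429 − (0.043292)/(-1.752977) = 4.929125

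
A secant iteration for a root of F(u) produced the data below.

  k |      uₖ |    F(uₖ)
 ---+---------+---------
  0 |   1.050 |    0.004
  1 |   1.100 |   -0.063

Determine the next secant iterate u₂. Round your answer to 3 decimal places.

u₂ = 1.100 − (-0.063)·(1.100 − 1.050) / (-0.063 − 0.004)
   = 1.100 − (-0.00315)/(-0.06700) = 1.05299

1.053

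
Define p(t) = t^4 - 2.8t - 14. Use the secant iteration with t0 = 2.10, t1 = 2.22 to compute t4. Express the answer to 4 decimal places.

p(2.10) = -0.431900, p(2.22) = 4.073127
t2 = 2.220000 − 4.073127·(2.220000 − 2.100000) / (4.073127 − (-0.431900)) = 2.220000 − (0.488775)/(4.505027) = 2.111504
p(2.111504) = -0.034426
t3 = 2.111504 − (-0.034426)·(2.111504 − 2.220000) / (-0.034426 − 4.073127) = 2.111504 − (0.003735)/(-4.107552) = 2.112414
p(2.112414) = -0.002709
t4 = 2.112414 − (-0.002709)·(2.112414 − 2.111504) / (-0.002709 − (-0.034426)) = 2.112414 − (-0.000002)/(0.031717) = 2.112491

2.1125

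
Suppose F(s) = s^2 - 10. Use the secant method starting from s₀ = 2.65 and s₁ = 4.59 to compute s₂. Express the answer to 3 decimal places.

3.061

F(2.65) = -2.97750, F(4.59) = 11.06810
s₂ = 4.59000 − 11.06810·(4.59000 − 2.65000) / (11.06810 − (-2.97750)) = 4.59000 − (21.47211)/(14.04560) = 3.06126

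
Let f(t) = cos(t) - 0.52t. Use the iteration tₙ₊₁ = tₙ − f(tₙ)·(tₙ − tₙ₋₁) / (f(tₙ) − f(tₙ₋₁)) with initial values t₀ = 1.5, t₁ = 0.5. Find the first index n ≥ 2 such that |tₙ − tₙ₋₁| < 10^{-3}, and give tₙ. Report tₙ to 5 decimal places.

n = 5, tₙ = 1.01487

f(1.5) = -0.7092628, f(0.5) = 0.6175826
t₂ = 0.5000000 − 0.6175826·(-1.0000000)/(1.3268454) = 0.9654518;  |Δ| = 0.4654518
f(0.9654518) = 0.0670105
t₃ = 0.9654518 − 0.0670105·(0.4654518)/(-0.5505721) = 1.0221022;  |Δ| = 0.0566504
f(1.0221022) = -0.0099197
t₄ = 1.0221022 − (-0.0099197)·(0.0566504)/(-0.0769302) = 1.0147975;  |Δ| = 0.0073047
f(1.0147975) = 0.0000973
t₅ = 1.0147975 − 0.0000973·(-0.0073047)/(0.0100170) = 1.0148684;  |Δ| = 0.0000709
|t₅ − t₄| = 0.0000709 < 10^{-3}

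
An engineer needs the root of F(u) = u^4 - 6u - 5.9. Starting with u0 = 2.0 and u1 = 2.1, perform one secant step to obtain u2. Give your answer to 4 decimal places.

2.0667

F(2.0) = -1.900000, F(2.1) = 0.948100
u2 = 2.100000 − 0.948100·(2.100000 − 2.000000) / (0.948100 − (-1.900000)) = 2.100000 − (0.094810)/(2.848100) = 2.066711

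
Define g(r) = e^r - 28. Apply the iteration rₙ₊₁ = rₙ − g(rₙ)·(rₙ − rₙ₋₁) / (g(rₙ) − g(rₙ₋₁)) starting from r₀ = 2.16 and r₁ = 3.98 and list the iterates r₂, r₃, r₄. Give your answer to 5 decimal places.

2.94443, 3.21445, 3.35705

g(2.16) = -19.3288623, g(3.98) = 25.5170342
r₂ = 3.9800000 − 25.5170342·(3.9800000 − 2.1600000) / (25.5170342 − (-19.3288623)) = 3.9800000 − (46.4410023)/(44.8458966) = 2.9444314
g(2.9444314) = -9.0001440
r₃ = 2.9444314 − (-9.0001440)·(2.9444314 − 3.9800000) / (-9.0001440 − 25.5170342) = 2.9444314 − (9.3202665)/(-34.5171782) = 3.2144496
g(3.2144496) = -3.1104109
r₄ = 3.2144496 − (-3.1104109)·(3.2144496 − 2.9444314) / (-3.1104109 − (-9.0001440)) = 3.2144496 − (-0.8398676)/(5.8897330) = 3.3570482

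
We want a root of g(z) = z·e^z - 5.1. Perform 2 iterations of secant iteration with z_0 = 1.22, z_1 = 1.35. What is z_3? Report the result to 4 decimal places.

1.3380

g(1.22) = -0.967631, g(1.35) = 0.107524
z_2 = 1.350000 − 0.107524·(1.350000 − 1.220000) / (0.107524 − (-0.967631)) = 1.350000 − (0.013978)/(1.075155) = 1.336999
g(1.336999) = -0.009244
z_3 = 1.336999 − (-0.009244)·(1.336999 − 1.350000) / (-0.009244 − 0.107524) = 1.336999 − (0.000120)/(-0.116768) = 1.338028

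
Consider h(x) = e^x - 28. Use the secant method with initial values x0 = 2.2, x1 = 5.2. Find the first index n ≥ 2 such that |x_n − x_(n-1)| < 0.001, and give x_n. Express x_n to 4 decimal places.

h(2.2) = -18.974987, h(5.2) = 153.272242
x2 = 5.200000 − 153.272242·(3.000000)/(172.247228) = 2.530484;  |Δ| = 2.669516
h(2.530484) = -15.440416
x3 = 2.530484 − (-15.440416)·(-2.669516)/(-168.712658) = 2.774796;  |Δ| = 0.244311
h(2.774796) = -11.964652
x4 = 2.774796 − (-11.964652)·(0.244311)/(3.475764) = 3.615791;  |Δ| = 0.840996
h(3.615791) = 9.180748
x5 = 3.615791 − 9.180748·(0.840996)/(21.145400) = 3.250654;  |Δ| = 0.365137
h(3.250654) = -2.192786
x6 = 3.250654 − (-2.192786)·(-0.365137)/(-11.373534) = 3.321051;  |Δ| = 0.070397
h(3.321051) = -0.310550
x7 = 3.321051 − (-0.310550)·(0.070397)/(1.882236) = 3.332666;  |Δ| = 0.011615
h(3.332666) = 0.012934
x8 = 3.332666 − 0.012934·(0.011615)/(0.323484) = 3.332202;  |Δ| = 0.000464
|x8 − x7| = 0.000464 < 0.001

n = 8, x_n = 3.3322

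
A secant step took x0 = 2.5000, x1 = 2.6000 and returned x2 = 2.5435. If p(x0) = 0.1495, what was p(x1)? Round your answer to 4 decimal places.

The secant line through (2.5000, 0.1495) and (2.6000, p(x1)) crosses zero at x2 = 2.5435.
So (2.5000, 0.1495), (2.6000, p(x1)), (2.5435, 0) are collinear:
p(x1) = 0.1495 · (2.6000 − 2.5435) / (2.5000 − 2.5435) = 0.1495 · (0.056500)/(-0.043500) = -0.194178

-0.1942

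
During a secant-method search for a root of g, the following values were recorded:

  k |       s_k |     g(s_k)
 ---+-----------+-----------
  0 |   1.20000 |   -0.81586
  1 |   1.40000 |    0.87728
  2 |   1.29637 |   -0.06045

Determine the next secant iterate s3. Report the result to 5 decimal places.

s3 = 1.29637 − (-0.06045)·(1.29637 − 1.40000) / (-0.06045 − 0.87728)
   = 1.29637 − (0.0062644)/(-0.9377300) = 1.3030504

1.30305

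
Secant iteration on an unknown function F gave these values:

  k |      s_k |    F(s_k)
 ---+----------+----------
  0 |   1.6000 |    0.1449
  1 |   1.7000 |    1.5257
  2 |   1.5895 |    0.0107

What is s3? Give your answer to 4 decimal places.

s3 = 1.5895 − 0.0107·(1.5895 − 1.7000) / (0.0107 − 1.5257)
   = 1.5895 − (-0.001182)/(-1.515000) = 1.588720

1.5887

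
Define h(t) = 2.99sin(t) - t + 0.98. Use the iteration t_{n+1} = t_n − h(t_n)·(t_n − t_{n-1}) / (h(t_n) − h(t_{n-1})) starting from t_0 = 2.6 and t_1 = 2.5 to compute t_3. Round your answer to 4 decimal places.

2.5778

h(2.6) = -0.078651, h(2.5) = 0.269432
t_2 = 2.500000 − 0.269432·(2.500000 − 2.600000) / (0.269432 − (-0.078651)) = 2.500000 − (-0.026943)/(0.348083) = 2.577405
h(2.577405) = 0.001438
t_3 = 2.577405 − 0.001438·(2.577405 − 2.500000) / (0.001438 − 0.269432) = 2.577405 − (0.000111)/(-0.267994) = 2.577820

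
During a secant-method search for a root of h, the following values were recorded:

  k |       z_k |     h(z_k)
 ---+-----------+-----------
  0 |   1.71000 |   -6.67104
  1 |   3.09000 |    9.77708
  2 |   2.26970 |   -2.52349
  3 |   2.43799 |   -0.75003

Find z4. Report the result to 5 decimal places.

2.50916

z4 = 2.43799 − (-0.75003)·(2.43799 − 2.26970) / (-0.75003 − (-2.52349))
   = 2.43799 − (-0.1262225)/(1.7734600) = 2.5091630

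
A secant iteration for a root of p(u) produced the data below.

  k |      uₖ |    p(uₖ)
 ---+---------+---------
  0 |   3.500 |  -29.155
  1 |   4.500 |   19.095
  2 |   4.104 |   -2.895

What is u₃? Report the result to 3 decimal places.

4.156

u₃ = 4.104 − (-2.895)·(4.104 − 4.500) / (-2.895 − 19.095)
   = 4.104 − (1.14642)/(-21.99000) = 4.15613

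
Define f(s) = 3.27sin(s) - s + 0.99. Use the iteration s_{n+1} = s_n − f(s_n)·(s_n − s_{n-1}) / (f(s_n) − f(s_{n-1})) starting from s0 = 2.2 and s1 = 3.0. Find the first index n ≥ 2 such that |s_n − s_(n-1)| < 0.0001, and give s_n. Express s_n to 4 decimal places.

n = 5, s_n = 2.6198

f(2.2) = 1.433783, f(3.0) = -1.548538
s2 = 3.000000 − (-1.548538)·(0.800000)/(-2.982321) = 2.584609;  |Δ| = 0.415391
f(2.584609) = 0.134006
s3 = 2.584609 − 0.134006·(-0.415391)/(1.682544) = 2.617693;  |Δ| = 0.033084
f(2.617693) = 0.008161
s4 = 2.617693 − 0.008161·(0.033084)/(-0.125845) = 2.619838;  |Δ| = 0.002145
f(2.619838) = -0.000063
s5 = 2.619838 − (-0.000063)·(0.002145)/(-0.008224) = 2.619822;  |Δ| = 0.000016
|s5 − s4| = 0.000016 < 0.0001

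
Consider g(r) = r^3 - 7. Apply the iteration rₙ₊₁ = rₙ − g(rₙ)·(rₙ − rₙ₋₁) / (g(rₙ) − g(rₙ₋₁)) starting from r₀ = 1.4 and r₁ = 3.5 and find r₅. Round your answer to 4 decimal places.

1.9105

g(1.4) = -4.256000, g(3.5) = 35.875000
r₂ = 3.500000 − 35.875000·(3.500000 − 1.400000) / (35.875000 − (-4.256000)) = 3.500000 − (75.337500)/(40.131000) = 1.622711
g(1.622711) = -2.727095
r₃ = 1.622711 − (-2.727095)·(1.622711 − 3.500000) / (-2.727095 − 35.875000) = 1.622711 − (5.119546)/(-38.602095) = 1.755334
g(1.755334) = -1.591468
r₄ = 1.755334 − (-1.591468)·(1.755334 − 1.622711) / (-1.591468 − (-2.727095)) = 1.755334 − (-0.211066)/(1.135627) = 1.941193
g(1.941193) = 0.314860
r₅ = 1.941193 − 0.314860·(1.941193 − 1.755334) / (0.314860 − (-1.591468)) = 1.941193 − (0.058519)/(1.906328) = 1.910495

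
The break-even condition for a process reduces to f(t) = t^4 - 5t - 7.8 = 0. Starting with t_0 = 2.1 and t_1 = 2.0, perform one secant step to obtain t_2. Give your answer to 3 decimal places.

f(2.1) = 1.14810, f(2.0) = -1.80000
t_2 = 2.00000 − (-1.80000)·(2.00000 − 2.10000) / (-1.80000 − 1.14810) = 2.00000 − (0.18000)/(-2.94810) = 2.06106

2.061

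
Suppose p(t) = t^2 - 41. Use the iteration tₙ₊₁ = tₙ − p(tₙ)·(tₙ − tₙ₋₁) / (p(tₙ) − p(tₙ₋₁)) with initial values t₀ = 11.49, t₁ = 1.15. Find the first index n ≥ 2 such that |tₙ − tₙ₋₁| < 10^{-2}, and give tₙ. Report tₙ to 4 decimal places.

n = 7, tₙ = 6.4031

p(11.49) = 91.020100, p(1.15) = -39.677500
t₂ = 1.150000 − (-39.677500)·(-10.340000)/(-130.697600) = 4.289043;  |Δ| = 3.139043
p(4.289043) = -22.604113
t₃ = 4.289043 − (-22.604113)·(3.139043)/(17.073387) = 8.444942;  |Δ| = 4.155899
p(8.444942) = 30.317042
t₄ = 8.444942 − 30.317042·(4.155899)/(52.921154) = 6.064144;  |Δ| = 2.380798
p(6.064144) = -4.226157
t₅ = 6.064144 − (-4.226157)·(-2.380798)/(-34.543199) = 6.355421;  |Δ| = 0.291277
p(6.355421) = -0.608629
t₆ = 6.355421 − (-0.608629)·(0.291277)/(3.617529) = 6.404426;  |Δ| = 0.049006
p(6.404426) = 0.016676
t₇ = 6.404426 − 0.016676·(0.049006)/(0.625304) = 6.403119;  |Δ| = 0.001307
|t₇ − t₆| = 0.001307 < 10^{-2}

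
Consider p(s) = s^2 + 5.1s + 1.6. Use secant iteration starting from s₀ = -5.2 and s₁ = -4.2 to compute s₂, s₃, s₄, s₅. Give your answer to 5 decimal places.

-4.70698, -4.77263, -4.76405, -4.76416

p(-5.2) = 2.1200000, p(-4.2) = -2.1800000
s₂ = -4.2000000 − (-2.1800000)·(-4.2000000 − (-5.2000000)) / (-2.1800000 − 2.1200000) = -4.2000000 − (-2.1800000)/(-4.3000000) = -4.7069767
p(-4.7069767) = -0.2499513
s₃ = -4.7069767 − (-0.2499513)·(-4.7069767 − (-4.2000000)) / (-0.2499513 − (-2.1800000)) = -4.7069767 − (0.1267195)/(1.9300487) = -4.7726329
p(-4.7726329) = 0.0375969
s₄ = -4.7726329 − 0.0375969·(-4.7726329 − (-4.7069767)) / (0.0375969 − (-0.2499513)) = -4.7726329 − (-0.0024685)/(0.2875482) = -4.7640483
p(-4.7640483) = -0.0004899
s₅ = -4.7640483 − (-0.0004899)·(-4.7640483 − (-4.7726329)) / (-0.0004899 − 0.0375969) = -4.7640483 − (-0.0000042)/(-0.0380868) = -4.7641588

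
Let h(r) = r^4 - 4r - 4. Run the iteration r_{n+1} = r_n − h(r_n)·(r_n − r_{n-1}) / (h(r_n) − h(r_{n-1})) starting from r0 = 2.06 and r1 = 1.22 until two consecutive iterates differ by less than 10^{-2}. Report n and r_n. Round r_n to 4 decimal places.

h(2.06) = 5.768141, h(1.22) = -6.664665
r2 = 1.220000 − (-6.664665)·(-0.840000)/(-12.432806) = 1.670286;  |Δ| = 0.450286
h(1.670286) = -2.897851
r3 = 1.670286 − (-2.897851)·(0.450286)/(3.766815) = 2.016696;  |Δ| = 0.346410
h(2.016696) = 4.474213
r4 = 2.016696 − 4.474213·(0.346410)/(7.372064) = 1.806455;  |Δ| = 0.210241
h(1.806455) = -0.576832
r5 = 1.806455 − (-0.576832)·(-0.210241)/(-5.051044) = 1.830464;  |Δ| = 0.024010
h(1.830464) = -0.095339
r6 = 1.830464 − (-0.095339)·(0.024010)/(0.481493) = 1.835218;  |Δ| = 0.004754
|r6 − r5| = 0.004754 < 10^{-2}

n = 6, r_n = 1.8352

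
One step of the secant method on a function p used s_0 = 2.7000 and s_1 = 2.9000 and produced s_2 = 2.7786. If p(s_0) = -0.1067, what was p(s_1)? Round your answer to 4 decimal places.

0.1648

The secant line through (2.7000, -0.1067) and (2.9000, p(s_1)) crosses zero at s_2 = 2.7786.
So (2.7000, -0.1067), (2.9000, p(s_1)), (2.7786, 0) are collinear:
p(s_1) = -0.1067 · (2.9000 − 2.7786) / (2.7000 − 2.7786) = -0.1067 · (0.121400)/(-0.078600) = 0.164801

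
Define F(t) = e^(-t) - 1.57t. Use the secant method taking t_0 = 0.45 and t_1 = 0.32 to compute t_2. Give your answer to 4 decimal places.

F(0.45) = -0.068872, F(0.32) = 0.223749
t_2 = 0.320000 − 0.223749·(0.320000 − 0.450000) / (0.223749 − (-0.068872)) = 0.320000 − (-0.029087)/(0.292621) = 0.419403

0.4194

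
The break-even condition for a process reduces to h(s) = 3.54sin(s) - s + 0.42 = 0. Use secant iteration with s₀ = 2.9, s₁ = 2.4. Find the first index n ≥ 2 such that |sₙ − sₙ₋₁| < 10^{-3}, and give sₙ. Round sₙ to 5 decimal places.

h(2.9) = -1.6330574, h(2.4) = 0.4111397
s₂ = 2.4000000 − 0.4111397·(-0.5000000)/(2.0441970) = 2.5005626;  |Δ| = 0.1005626
h(2.5005626) = 0.0364328
s₃ = 2.5005626 − 0.0364328·(0.1005626)/(-0.3747069) = 2.5103403;  |Δ| = 0.0097777
h(2.5103403) = -0.0011874
s₄ = 2.5103403 − (-0.0011874)·(0.0097777)/(-0.0376202) = 2.5100317;  |Δ| = 0.0003086
|s₄ − s₃| = 0.0003086 < 10^{-3}

n = 4, sₙ = 2.51003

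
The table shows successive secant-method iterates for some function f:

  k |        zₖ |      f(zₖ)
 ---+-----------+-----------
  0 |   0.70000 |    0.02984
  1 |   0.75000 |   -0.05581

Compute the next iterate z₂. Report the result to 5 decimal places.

0.71742

z₂ = 0.75000 − (-0.05581)·(0.75000 − 0.70000) / (-0.05581 − 0.02984)
   = 0.75000 − (-0.0027905)/(-0.0856500) = 0.7174197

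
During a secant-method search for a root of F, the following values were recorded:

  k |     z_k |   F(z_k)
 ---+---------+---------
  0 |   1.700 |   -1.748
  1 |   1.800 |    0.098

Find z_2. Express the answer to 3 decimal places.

z_2 = 1.800 − 0.098·(1.800 − 1.700) / (0.098 − (-1.748))
   = 1.800 − (0.00980)/(1.84600) = 1.79469

1.795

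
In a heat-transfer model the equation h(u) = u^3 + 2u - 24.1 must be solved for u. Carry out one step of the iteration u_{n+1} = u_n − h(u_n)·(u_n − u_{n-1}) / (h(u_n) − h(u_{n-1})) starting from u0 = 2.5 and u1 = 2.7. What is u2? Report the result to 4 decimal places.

h(2.5) = -3.475000, h(2.7) = 0.983000
u2 = 2.700000 − 0.983000·(2.700000 − 2.500000) / (0.983000 − (-3.475000)) = 2.700000 − (0.196600)/(4.458000) = 2.655900

2.6559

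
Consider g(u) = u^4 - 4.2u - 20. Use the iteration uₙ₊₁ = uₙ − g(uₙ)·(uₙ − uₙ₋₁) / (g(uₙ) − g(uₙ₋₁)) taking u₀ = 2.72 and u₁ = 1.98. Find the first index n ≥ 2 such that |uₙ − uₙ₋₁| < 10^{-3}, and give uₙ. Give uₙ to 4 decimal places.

n = 6, uₙ = 2.3367

g(2.72) = 23.312323, g(1.98) = -12.946464
u₂ = 1.980000 − (-12.946464)·(-0.740000)/(-36.258786) = 2.244222;  |Δ| = 0.264222
g(2.244222) = -4.059058
u₃ = 2.244222 − (-4.059058)·(0.264222)/(8.887406) = 2.364898;  |Δ| = 0.120676
g(2.364898) = 1.346202
u₄ = 2.364898 − 1.346202·(0.120676)/(5.405260) = 2.334843;  |Δ| = 0.030055
g(2.334843) = -0.087563
u₅ = 2.334843 − (-0.087563)·(-0.030055)/(-1.433765) = 2.336679;  |Δ| = 0.001836
g(2.336679) = -0.001710
u₆ = 2.336679 − (-0.001710)·(0.001836)/(0.085853) = 2.336715;  |Δ| = 0.000037
|u₆ − u₅| = 0.000037 < 10^{-3}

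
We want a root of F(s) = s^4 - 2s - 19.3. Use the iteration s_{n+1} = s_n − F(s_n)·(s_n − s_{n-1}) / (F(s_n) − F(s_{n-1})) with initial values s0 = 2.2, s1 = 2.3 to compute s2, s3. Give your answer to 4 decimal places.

2.2063, 2.2067

F(2.2) = -0.274400, F(2.3) = 4.084100
s2 = 2.300000 − 4.084100·(2.300000 − 2.200000) / (4.084100 − (-0.274400)) = 2.300000 − (0.408410)/(4.358500) = 2.206296
F(2.206296) = -0.017690
s3 = 2.206296 − (-0.017690)·(2.206296 − 2.300000) / (-0.017690 − 4.084100) = 2.206296 − (0.001658)/(-4.101790) = 2.206700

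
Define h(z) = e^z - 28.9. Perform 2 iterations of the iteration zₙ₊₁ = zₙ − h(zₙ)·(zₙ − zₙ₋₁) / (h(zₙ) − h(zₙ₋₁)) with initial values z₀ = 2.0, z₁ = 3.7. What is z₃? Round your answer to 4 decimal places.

h(2.0) = -21.510944, h(3.7) = 11.547304
z₂ = 3.700000 − 11.547304·(3.700000 − 2.000000) / (11.547304 − (-21.510944)) = 3.700000 − (19.630417)/(33.058248) = 3.106187
h(3.106187) = -6.564284
z₃ = 3.106187 − (-6.564284)·(3.106187 − 3.700000) / (-6.564284 − 11.547304) = 3.106187 − (3.897957)/(-18.111589) = 3.321406

3.3214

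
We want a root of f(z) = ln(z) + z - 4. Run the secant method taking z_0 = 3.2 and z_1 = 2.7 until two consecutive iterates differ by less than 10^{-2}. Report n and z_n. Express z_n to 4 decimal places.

f(3.2) = 0.363151, f(2.7) = -0.306748
z_2 = 2.700000 − (-0.306748)·(-0.500000)/(-0.669899) = 2.928951;  |Δ| = 0.228951
f(2.928951) = 0.003595
z_3 = 2.928951 − 0.003595·(0.228951)/(0.310344) = 2.926299;  |Δ| = 0.002652
|z_3 − z_2| = 0.002652 < 10^{-2}

n = 3, z_n = 2.9263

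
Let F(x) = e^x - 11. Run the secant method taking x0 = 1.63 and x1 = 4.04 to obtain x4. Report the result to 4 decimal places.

2.4858

F(1.63) = -5.896125, F(4.04) = 45.826343
x2 = 4.040000 − 45.826343·(4.040000 − 1.630000) / (45.826343 − (-5.896125)) = 4.040000 − (110.441486)/(51.722468) = 1.904729
F(1.904729) = -4.282413
x3 = 1.904729 − (-4.282413)·(1.904729 − 4.040000) / (-4.282413 − 45.826343) = 1.904729 − (9.144112)/(-50.108756) = 2.087214
F(2.087214) = -2.937575
x4 = 2.087214 − (-2.937575)·(2.087214 − 1.904729) / (-2.937575 − (-4.282413)) = 2.087214 − (-0.536064)/(1.344838) = 2.485823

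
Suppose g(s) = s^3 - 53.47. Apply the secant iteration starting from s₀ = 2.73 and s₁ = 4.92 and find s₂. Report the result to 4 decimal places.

g(2.73) = -33.123583, g(4.92) = 65.625488
s₂ = 4.920000 − 65.625488·(4.920000 − 2.730000) / (65.625488 − (-33.123583)) = 4.920000 − (143.719819)/(98.749071) = 3.464596

3.4646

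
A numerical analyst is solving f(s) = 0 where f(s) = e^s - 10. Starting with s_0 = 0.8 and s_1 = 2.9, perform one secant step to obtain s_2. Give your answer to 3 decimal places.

f(0.8) = -7.77446, f(2.9) = 8.17415
s_2 = 2.90000 − 8.17415·(2.90000 − 0.80000) / (8.17415 − (-7.77446)) = 2.90000 − (17.16571)/(15.94860) = 1.82369

1.824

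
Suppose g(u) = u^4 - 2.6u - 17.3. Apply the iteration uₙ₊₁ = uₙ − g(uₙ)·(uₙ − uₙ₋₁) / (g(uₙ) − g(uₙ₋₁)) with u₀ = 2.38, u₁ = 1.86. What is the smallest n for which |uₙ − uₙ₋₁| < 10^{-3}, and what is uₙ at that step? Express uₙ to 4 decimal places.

n = 5, uₙ = 2.1898

g(2.38) = 8.597427, g(1.86) = -10.167168
u₂ = 1.860000 − (-10.167168)·(-0.520000)/(-18.764595) = 2.141750;  |Δ| = 0.281750
g(2.141750) = -1.827122
u₃ = 2.141750 − (-1.827122)·(0.281750)/(8.340046) = 2.203475;  |Δ| = 0.061725
g(2.203475) = 0.544941
u₄ = 2.203475 − 0.544941·(0.061725)/(2.372064) = 2.189295;  |Δ| = 0.014180
g(2.189295) = -0.019193
u₅ = 2.189295 − (-0.019193)·(-0.014180)/(-0.564134) = 2.189778;  |Δ| = 0.000482
|u₅ − u₄| = 0.000482 < 10^{-3}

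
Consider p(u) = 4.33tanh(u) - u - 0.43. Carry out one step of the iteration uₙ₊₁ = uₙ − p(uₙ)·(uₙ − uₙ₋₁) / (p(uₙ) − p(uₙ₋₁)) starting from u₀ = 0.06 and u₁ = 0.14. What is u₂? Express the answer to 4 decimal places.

0.1302

p(0.06) = -0.230511, p(0.14) = 0.032270
u₂ = 0.140000 − 0.032270·(0.140000 − 0.060000) / (0.032270 − (-0.230511)) = 0.140000 − (0.002582)/(0.262782) = 0.130176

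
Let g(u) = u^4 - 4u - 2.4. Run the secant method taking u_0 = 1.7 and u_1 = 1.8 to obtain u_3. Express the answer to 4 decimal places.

1.7511

g(1.7) = -0.847900, g(1.8) = 0.897600
u_2 = 1.800000 − 0.897600·(1.800000 − 1.700000) / (0.897600 − (-0.847900)) = 1.800000 − (0.089760)/(1.745500) = 1.748576
g(1.748576) = -0.045882
u_3 = 1.748576 − (-0.045882)·(1.748576 − 1.800000) / (-0.045882 − 0.897600) = 1.748576 − (0.002359)/(-0.943482) = 1.751077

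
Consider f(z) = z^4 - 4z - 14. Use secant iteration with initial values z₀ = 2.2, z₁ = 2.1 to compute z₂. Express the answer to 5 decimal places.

2.18251

f(2.2) = 0.6256000, f(2.1) = -2.9519000
z₂ = 2.1000000 − (-2.9519000)·(2.1000000 − 2.2000000) / (-2.9519000 − 0.6256000) = 2.1000000 − (0.2951900)/(-3.5775000) = 2.1825129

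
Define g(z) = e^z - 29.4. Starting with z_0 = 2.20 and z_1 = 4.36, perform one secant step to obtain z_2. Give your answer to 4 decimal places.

2.8357

g(2.20) = -20.374987, g(4.36) = 48.857134
z_2 = 4.360000 − 48.857134·(4.360000 − 2.200000) / (48.857134 − (-20.374987)) = 4.360000 − (105.531410)/(69.232121) = 2.835687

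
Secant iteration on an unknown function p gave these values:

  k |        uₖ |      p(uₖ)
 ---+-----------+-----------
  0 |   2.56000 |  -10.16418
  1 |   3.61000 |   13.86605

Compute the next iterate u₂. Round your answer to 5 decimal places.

u₂ = 3.61000 − 13.86605·(3.61000 − 2.56000) / (13.86605 − (-10.16418))
   = 3.61000 − (14.5593525)/(24.0302300) = 3.0041235

3.00412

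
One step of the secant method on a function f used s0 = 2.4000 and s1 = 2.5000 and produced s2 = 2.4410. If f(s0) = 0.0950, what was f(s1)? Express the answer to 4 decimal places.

-0.1367

The secant line through (2.4000, 0.0950) and (2.5000, f(s1)) crosses zero at s2 = 2.4410.
So (2.4000, 0.0950), (2.5000, f(s1)), (2.4410, 0) are collinear:
f(s1) = 0.0950 · (2.5000 − 2.4410) / (2.4000 − 2.4410) = 0.0950 · (0.059000)/(-0.041000) = -0.136707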